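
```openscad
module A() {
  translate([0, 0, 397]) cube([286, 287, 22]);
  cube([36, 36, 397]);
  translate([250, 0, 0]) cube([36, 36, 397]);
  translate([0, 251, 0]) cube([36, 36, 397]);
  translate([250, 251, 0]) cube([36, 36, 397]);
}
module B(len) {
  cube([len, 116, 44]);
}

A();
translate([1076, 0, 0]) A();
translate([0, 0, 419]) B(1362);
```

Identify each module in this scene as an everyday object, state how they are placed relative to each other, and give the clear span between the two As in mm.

A is a stool. B is a beam. A beam spans the tops of two stools. The clear span between the two stools is 790 mm.

Second stool starts at x = 1076; first ends at x = 286; clear span = 1076 − 286 = 790 mm.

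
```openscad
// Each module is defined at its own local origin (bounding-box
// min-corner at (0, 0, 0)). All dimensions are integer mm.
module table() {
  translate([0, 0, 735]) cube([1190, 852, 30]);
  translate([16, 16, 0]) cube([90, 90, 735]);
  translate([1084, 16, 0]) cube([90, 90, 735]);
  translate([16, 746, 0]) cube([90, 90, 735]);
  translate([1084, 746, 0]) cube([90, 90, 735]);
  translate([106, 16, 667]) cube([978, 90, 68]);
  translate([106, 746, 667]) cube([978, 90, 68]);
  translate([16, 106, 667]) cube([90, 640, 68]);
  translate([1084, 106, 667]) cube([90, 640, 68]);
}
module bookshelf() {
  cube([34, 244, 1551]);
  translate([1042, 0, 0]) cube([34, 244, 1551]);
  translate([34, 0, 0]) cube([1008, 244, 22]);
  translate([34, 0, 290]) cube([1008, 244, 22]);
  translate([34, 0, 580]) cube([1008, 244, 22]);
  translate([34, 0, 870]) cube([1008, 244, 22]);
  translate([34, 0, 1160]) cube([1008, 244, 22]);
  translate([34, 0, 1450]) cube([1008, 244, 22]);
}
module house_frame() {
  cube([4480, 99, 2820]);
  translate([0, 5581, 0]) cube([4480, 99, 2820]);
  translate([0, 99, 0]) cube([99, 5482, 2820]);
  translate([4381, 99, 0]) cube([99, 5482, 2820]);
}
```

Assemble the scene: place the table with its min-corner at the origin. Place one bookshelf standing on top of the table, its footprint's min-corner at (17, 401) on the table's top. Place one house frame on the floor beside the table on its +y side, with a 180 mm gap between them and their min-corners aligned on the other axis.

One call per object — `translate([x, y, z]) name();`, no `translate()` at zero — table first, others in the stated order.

table();
translate([17, 401, 765]) bookshelf();
translate([0, 1032, 0]) house_frame();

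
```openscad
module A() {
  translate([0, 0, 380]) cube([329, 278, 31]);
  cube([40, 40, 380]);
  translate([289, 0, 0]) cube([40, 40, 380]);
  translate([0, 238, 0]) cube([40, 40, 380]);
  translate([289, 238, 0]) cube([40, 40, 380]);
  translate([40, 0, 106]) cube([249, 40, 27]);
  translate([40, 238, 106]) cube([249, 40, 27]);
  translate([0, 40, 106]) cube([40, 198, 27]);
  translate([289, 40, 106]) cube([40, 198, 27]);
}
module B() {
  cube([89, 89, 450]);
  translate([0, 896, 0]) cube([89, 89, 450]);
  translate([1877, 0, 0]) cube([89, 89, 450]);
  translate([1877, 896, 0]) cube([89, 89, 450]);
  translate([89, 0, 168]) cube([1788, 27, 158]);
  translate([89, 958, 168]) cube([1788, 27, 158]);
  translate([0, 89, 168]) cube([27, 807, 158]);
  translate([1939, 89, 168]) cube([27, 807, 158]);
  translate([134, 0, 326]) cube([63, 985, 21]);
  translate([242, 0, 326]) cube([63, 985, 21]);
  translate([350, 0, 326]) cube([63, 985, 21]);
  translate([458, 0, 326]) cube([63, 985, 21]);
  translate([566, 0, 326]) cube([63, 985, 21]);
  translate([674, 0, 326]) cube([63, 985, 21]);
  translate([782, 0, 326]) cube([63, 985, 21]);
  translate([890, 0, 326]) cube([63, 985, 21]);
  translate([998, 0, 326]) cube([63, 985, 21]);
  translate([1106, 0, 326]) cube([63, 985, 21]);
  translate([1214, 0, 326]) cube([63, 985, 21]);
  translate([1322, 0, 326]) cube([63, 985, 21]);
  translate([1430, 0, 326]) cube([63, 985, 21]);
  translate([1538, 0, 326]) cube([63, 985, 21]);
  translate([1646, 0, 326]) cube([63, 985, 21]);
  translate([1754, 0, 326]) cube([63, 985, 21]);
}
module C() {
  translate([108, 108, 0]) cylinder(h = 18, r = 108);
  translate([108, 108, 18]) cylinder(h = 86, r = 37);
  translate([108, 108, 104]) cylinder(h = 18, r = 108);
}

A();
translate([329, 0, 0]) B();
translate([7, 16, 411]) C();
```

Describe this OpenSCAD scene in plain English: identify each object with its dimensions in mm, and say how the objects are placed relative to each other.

A is a four-legged stool. The seat is a 329×278×31 mm slab whose top surface is at z = 411 mm; four square legs, each 40×40 mm in cross-section, run from the floor (z = 0) to the underside of the seat, each flush with a corner of the seat. Four stretchers, 40 mm wide and 27 mm tall, connect adjacent legs with their undersides at z = 106 mm, each running between the inner faces of the legs it joins and aligned with the legs' outer faces on the other axis.

B is a bed frame 1966 mm long (x) by 985 mm wide (y). Four 89×89 mm corner posts, 450 mm tall, at the corners of the footprint. Four rails of 27 mm thickness and 158 mm height run between adjacent posts with their undersides at z = 168 mm, their outer faces flush with the outside of the frame (the two x-running rails run between the posts' inner faces; the two y-running rails run between the posts' inner faces). 16 slats, each 63 mm wide (x) and 21 mm thick, lie across the top of the two x-running rails, running the full 985 mm width of the frame in y; the slats are evenly spaced along x between the inner faces of the end posts with equal gaps (rounded down to the nearest mm) at the −x end and between each pair — any rounding remainder accumulates at the +x end.

C is a spool: two coaxial disc flanges of radius 108 mm and thickness 18 mm, joined by a core cylinder of radius 37 mm and height 86 mm. The lower flange rests on z = 0 and the three cylinders share a vertical axis.

The bed frame is against the stool's +x side, with their −y faces flush. The spool is on top of the stool.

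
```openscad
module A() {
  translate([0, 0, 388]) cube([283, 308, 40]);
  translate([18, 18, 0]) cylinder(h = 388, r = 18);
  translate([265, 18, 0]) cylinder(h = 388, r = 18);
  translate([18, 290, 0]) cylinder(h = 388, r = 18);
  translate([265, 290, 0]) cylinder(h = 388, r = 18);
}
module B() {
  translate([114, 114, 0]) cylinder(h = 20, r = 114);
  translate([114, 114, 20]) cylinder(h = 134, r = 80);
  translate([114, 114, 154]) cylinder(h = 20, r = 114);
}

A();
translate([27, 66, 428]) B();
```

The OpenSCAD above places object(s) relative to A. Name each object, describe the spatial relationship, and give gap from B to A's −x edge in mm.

A is a stool. B is a spool. The spool is on top of the stool. The gap from the spool to the stool's −x edge is 27 mm.

The spool's min-x is at 27; the stool's min-x is 0; gap = 27 mm.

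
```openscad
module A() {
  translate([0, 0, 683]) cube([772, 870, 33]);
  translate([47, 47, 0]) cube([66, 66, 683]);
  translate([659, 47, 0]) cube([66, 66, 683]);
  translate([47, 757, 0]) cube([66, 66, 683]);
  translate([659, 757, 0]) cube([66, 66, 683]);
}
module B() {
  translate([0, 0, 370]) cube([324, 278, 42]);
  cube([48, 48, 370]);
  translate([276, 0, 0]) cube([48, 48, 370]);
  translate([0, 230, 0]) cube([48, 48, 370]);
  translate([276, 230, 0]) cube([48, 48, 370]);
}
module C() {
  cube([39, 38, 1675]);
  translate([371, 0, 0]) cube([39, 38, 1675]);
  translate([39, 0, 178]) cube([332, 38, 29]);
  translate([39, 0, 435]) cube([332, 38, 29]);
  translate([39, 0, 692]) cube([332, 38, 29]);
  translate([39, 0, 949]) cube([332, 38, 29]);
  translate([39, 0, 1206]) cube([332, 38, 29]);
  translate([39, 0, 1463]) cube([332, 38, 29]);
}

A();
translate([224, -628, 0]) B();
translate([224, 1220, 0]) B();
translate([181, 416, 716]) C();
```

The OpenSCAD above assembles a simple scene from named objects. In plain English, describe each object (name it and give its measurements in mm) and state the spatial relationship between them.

A is a table with a 772×870 mm rectangular top, 33 mm thick, top surface at z = 716 mm, supported by four 66×66 mm square legs, each inset 47 mm from the nearest pair of top edges, running from the floor.

B is a four-legged stool. The seat is 324×278 mm, 42 mm thick, top at z = 412 mm. It stands on four square legs, each 48×48 mm in cross-section, from z = 0 to the seat underside, each flush with a corner of the seat.

C is a straight ladder. Two 39×38 mm vertical rails, 1675 mm tall, stand 410 mm apart (outside-to-outside) with their front faces coplanar on the −y side. 6 rungs, each 38 mm deep and 29 mm tall, span between the inner faces of the rails, front faces flush with the rails. The lowest rung's underside is at z = 178 mm and rungs are spaced 257 mm apart (underside to underside).

Two stools sit around the table at the −y, +y sides. The ladder is on top of the table, centred.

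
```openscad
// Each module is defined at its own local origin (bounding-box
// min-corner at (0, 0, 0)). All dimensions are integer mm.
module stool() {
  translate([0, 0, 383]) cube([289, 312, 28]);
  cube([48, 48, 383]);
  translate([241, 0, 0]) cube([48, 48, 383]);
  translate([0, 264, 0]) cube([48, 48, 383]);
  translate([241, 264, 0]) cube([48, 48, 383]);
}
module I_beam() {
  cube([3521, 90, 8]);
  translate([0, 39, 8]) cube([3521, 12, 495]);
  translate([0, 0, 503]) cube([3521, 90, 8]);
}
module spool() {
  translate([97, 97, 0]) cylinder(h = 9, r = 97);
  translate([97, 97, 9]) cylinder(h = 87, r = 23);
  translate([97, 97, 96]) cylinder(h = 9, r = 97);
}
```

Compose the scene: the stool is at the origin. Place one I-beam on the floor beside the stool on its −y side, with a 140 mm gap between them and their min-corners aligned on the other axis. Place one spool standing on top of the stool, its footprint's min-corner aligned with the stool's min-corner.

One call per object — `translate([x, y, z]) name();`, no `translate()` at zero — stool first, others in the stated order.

stool();
translate([0, -230, 0]) I_beam();
translate([0, 0, 411]) spool();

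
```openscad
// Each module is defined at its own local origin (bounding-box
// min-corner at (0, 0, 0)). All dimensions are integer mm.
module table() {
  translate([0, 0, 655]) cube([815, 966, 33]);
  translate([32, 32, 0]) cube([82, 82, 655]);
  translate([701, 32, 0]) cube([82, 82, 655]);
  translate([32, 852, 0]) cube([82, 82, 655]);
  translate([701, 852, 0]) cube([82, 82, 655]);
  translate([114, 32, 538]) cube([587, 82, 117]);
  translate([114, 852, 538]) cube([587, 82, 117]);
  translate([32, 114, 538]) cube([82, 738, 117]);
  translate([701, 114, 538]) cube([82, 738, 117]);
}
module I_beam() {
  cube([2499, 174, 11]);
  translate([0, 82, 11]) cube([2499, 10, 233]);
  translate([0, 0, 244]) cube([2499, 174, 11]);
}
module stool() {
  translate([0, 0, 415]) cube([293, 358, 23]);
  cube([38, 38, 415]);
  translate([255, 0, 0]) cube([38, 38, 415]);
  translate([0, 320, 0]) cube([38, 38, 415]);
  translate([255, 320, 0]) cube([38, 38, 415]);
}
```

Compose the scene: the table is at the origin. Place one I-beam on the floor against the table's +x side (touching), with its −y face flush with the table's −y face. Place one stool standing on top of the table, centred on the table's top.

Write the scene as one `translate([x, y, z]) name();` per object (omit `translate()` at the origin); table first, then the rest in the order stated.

table();
translate([815, 0, 0]) I_beam();
translate([261, 304, 688]) stool();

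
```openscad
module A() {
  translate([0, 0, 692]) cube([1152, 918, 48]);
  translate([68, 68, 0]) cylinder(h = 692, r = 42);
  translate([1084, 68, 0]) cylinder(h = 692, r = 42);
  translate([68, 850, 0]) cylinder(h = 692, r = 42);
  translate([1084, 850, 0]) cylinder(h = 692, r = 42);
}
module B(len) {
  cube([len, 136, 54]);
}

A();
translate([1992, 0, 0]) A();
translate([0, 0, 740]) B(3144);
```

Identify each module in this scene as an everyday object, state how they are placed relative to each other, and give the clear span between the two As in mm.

A is a table. B is a beam. A beam spans the tops of two tables. The clear span between the two tables is 840 mm.

Second table starts at x = 1992; first ends at x = 1152; clear span = 1992 − 1152 = 840 mm.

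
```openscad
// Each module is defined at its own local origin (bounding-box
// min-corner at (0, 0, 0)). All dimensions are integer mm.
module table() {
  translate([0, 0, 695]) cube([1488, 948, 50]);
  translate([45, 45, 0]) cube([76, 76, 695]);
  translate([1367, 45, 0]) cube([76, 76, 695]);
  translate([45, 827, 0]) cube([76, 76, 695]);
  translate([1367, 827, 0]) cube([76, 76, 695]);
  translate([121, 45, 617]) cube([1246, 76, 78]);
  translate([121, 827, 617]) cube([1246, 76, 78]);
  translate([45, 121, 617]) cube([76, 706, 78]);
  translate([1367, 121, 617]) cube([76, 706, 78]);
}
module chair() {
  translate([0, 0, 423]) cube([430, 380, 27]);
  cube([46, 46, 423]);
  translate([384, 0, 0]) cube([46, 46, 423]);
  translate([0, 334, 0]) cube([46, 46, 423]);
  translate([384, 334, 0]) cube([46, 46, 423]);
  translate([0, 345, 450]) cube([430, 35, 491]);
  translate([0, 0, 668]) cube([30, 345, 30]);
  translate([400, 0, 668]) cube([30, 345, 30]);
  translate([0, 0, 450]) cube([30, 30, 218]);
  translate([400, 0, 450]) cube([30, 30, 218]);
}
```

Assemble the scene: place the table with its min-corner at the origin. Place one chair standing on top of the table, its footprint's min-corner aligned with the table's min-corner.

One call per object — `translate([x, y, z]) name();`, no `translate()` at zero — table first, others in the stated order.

table();
translate([0, 0, 745]) chair();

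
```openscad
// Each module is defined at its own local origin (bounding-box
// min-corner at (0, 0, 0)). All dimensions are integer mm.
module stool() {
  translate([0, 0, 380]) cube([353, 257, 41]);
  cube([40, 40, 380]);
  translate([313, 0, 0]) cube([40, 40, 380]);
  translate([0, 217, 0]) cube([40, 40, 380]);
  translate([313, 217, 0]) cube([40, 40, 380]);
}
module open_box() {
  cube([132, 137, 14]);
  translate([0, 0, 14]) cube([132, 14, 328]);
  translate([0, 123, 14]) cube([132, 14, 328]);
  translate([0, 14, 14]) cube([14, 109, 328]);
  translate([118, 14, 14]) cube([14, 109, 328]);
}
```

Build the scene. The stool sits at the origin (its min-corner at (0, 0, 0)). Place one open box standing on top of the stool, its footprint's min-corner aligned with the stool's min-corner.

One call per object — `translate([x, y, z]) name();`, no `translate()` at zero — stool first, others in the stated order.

stool();
translate([0, 0, 421]) open_box();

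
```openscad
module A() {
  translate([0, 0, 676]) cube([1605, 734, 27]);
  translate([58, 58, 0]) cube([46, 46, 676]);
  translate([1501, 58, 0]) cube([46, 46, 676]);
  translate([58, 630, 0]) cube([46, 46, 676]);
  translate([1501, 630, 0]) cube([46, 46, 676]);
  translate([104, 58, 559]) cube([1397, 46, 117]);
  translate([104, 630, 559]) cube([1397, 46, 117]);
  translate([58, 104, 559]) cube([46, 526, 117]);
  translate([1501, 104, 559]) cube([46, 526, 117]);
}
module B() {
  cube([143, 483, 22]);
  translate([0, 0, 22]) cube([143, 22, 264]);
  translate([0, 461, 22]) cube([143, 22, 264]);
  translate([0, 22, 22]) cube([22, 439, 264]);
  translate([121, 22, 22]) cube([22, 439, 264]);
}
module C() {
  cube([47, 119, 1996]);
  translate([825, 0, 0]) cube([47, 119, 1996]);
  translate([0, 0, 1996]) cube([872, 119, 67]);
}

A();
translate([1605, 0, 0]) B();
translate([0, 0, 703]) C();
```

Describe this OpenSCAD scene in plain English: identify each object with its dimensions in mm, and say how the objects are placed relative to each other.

A is a rectangular dining table. The top is 1605×734×27 mm with its upper surface at z = 703 mm. It stands on four 46×46 mm square legs, each inset 58 mm from the nearest pair of top edges, running from the floor to the underside of the top. Four apron rails, 46 mm thick and 117 mm tall, run between adjacent legs with their top edges flush with the underside of the top and their outer faces flush with the legs' outer faces.

B is an open storage box with external size 143×483×286 mm and wall thickness 22 mm (the base is also 22 mm thick). The base covers the whole footprint; the four walls stand on the base, with the y-facing walls full-width and the x-facing walls fitting between their inner faces.

C is a door frame. The clear opening is 778 mm wide and 1996 mm high. Two 47 mm wide jambs, 119 mm deep, stand either side of the opening from the floor to the top of the opening. A 67 mm thick head sits across the top of both jambs, spanning the full outside width of the frame.

The open box is against the table's +x side, with their −y faces flush. The door frame is on top of the table.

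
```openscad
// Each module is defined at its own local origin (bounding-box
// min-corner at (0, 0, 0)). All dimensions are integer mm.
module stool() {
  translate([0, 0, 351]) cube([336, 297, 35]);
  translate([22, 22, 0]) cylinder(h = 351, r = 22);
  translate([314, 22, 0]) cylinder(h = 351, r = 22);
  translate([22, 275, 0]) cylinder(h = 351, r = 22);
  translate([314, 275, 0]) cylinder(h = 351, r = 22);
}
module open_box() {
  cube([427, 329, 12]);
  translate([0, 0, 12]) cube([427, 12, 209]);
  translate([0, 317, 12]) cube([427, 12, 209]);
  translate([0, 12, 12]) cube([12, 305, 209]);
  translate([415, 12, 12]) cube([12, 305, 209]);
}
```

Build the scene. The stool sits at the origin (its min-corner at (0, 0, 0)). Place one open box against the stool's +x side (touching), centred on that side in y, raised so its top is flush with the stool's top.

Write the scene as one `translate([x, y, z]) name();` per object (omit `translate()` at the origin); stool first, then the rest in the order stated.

stool();
translate([336, -16, 165]) open_box();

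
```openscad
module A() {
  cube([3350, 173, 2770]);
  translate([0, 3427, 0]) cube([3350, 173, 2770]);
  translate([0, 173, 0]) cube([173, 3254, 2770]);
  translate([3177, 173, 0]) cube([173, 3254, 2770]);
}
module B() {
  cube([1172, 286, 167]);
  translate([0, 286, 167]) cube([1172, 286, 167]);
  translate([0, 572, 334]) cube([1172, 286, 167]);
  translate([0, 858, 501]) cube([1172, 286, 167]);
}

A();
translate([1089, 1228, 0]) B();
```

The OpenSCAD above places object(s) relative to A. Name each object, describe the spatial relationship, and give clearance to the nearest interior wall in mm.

A is a house frame. B is a staircase. The staircase sits inside the house frame, centred. The clearance to the nearest interior wall is 916 mm.

Clearances: x = 916, y = 1055; minimum 916 mm.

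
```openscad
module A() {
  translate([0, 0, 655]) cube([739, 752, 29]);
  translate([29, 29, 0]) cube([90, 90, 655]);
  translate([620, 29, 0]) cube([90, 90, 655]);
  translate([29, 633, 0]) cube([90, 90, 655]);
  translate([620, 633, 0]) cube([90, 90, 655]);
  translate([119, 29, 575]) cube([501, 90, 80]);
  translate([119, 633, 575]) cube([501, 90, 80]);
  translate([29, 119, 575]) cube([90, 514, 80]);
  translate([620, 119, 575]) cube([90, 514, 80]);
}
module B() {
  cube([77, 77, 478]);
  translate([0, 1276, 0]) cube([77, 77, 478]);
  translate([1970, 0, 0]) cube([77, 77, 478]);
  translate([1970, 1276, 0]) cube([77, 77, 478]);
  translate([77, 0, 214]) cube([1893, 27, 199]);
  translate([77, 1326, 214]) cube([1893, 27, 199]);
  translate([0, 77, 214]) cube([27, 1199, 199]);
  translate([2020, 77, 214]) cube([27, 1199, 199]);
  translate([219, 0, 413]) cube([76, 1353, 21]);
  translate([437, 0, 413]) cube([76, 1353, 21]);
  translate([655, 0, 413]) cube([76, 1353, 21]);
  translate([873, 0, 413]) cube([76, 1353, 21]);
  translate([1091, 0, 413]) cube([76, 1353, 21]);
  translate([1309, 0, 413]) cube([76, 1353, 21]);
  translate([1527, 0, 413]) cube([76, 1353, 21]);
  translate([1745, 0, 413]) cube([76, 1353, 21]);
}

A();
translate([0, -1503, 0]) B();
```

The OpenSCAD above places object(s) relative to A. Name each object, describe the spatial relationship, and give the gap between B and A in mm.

The bed frame's nearest face is 150 mm from the table's −y face.

A is a table. B is a bed frame. The bed frame is on the floor beside the table on its −y side. The gap between the bed frame and the table is 150 mm.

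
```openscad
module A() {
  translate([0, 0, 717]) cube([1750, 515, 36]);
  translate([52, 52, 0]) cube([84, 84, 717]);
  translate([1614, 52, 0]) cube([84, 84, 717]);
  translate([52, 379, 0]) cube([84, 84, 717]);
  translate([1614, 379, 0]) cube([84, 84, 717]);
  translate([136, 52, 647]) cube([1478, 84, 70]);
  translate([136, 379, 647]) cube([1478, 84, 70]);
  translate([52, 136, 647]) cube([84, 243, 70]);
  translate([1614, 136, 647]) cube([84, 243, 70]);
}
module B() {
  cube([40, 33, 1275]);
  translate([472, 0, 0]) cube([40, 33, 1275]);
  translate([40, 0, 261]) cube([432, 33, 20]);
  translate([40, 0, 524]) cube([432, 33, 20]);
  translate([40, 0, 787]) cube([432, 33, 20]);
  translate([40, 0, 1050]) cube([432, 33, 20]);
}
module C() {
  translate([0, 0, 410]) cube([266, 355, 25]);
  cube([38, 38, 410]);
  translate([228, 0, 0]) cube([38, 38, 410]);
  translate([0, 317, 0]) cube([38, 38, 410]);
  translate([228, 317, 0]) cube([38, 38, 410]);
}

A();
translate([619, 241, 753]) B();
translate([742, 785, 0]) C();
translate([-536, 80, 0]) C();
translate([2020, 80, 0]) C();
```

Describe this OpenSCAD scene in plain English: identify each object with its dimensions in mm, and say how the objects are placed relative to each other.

A is a rectangular dining table. The top is 1750×515×36 mm with its upper surface at z = 753 mm. It stands on four 84×84 mm square legs, each inset 52 mm from the nearest pair of top edges, running from the floor to the underside of the top. Four apron rails, 84 mm thick and 70 mm tall, run between adjacent legs with their top edges flush with the underside of the top and their outer faces flush with the legs' outer faces.

B is a straight ladder. Two 40×33 mm vertical rails, 1275 mm tall, stand 512 mm apart (outside-to-outside) with their front faces coplanar on the −y side. 4 rungs, each 33 mm deep and 20 mm tall, span between the inner faces of the rails, front faces flush with the rails. The lowest rung's underside is at z = 261 mm and rungs are spaced 263 mm apart (underside to underside).

C is a simple wooden stool: a rectangular seat 266 mm (x) by 355 mm (y), 25 mm thick, top face at z = 435 mm, on four square legs, each 38×38 mm in cross-section. The legs rest on z = 0, each flush with a corner of the seat.

The ladder is on top of the table, centred. Three stools sit around the table at the +y, −x, +x sides.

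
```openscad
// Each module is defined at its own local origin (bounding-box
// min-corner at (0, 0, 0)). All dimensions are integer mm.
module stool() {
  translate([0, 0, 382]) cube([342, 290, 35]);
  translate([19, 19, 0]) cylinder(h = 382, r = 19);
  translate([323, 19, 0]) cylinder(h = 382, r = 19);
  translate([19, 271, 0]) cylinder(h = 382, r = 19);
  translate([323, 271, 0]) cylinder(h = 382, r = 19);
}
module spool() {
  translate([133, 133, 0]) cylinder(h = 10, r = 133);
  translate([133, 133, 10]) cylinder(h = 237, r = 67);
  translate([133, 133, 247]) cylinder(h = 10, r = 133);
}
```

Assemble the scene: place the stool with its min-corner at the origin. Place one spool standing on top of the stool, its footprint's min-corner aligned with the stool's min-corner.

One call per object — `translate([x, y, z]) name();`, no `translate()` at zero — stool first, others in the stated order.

stool();
translate([0, 0, 417]) spool();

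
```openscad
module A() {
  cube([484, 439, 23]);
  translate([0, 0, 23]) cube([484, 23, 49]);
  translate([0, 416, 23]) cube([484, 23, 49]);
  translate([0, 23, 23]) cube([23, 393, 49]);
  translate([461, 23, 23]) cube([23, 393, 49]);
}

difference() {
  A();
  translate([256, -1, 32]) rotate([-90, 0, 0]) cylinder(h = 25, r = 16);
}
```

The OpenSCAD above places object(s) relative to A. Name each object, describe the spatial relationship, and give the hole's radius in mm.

A is an open box. The open box has a circular hole through its front wall. The hole's radius is 16 mm.

The subtracted cylinder has r = 16 mm.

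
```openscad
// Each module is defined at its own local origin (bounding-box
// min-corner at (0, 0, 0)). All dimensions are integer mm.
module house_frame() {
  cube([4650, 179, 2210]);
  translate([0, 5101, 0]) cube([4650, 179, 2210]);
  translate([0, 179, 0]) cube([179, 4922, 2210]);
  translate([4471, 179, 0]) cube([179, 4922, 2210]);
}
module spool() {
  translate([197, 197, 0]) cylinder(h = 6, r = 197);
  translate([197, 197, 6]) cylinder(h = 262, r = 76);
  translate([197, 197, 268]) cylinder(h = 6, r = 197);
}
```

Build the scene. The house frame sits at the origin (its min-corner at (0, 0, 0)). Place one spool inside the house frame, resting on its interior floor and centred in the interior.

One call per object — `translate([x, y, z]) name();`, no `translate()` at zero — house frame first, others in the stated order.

house_frame();
translate([2128, 2443, 0]) spool();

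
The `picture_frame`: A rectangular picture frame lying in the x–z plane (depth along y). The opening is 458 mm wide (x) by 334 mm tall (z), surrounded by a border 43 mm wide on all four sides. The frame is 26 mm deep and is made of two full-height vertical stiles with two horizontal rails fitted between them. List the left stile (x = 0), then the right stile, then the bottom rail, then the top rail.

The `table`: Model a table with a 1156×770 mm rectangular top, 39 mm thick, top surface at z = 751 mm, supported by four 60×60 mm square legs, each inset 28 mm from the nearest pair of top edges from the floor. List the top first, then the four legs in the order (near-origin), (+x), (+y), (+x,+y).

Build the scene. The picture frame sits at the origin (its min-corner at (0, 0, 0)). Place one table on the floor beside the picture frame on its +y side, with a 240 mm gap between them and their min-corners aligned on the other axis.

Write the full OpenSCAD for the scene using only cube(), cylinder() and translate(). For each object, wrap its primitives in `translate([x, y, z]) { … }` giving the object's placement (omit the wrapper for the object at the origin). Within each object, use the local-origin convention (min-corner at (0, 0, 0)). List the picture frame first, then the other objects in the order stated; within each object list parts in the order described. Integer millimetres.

cube([43, 26, 420]);
translate([501, 0, 0]) cube([43, 26, 420]);
translate([43, 0, 0]) cube([458, 26, 43]);
translate([43, 0, 377]) cube([458, 26, 43]);
translate([0, 266, 0]) {
  translate([0, 0, 712]) cube([1156, 770, 39]);
  translate([28, 28, 0]) cube([60, 60, 712]);
  translate([1068, 28, 0]) cube([60, 60, 712]);
  translate([28, 682, 0]) cube([60, 60, 712]);
  translate([1068, 682, 0]) cube([60, 60, 712]);
}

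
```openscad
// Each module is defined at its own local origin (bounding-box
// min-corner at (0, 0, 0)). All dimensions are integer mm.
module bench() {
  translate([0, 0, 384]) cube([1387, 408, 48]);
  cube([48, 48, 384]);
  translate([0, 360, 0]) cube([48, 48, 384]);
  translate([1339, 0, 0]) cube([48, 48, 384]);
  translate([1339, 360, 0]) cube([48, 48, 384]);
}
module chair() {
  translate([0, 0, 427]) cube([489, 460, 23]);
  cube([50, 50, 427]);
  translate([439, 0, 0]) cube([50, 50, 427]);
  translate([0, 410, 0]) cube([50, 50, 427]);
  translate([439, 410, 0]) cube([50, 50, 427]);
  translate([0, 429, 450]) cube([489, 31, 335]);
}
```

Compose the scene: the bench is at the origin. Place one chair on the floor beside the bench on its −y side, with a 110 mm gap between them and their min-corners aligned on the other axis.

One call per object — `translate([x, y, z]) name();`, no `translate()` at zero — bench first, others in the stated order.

bench();
translate([0, -570, 0]) chair();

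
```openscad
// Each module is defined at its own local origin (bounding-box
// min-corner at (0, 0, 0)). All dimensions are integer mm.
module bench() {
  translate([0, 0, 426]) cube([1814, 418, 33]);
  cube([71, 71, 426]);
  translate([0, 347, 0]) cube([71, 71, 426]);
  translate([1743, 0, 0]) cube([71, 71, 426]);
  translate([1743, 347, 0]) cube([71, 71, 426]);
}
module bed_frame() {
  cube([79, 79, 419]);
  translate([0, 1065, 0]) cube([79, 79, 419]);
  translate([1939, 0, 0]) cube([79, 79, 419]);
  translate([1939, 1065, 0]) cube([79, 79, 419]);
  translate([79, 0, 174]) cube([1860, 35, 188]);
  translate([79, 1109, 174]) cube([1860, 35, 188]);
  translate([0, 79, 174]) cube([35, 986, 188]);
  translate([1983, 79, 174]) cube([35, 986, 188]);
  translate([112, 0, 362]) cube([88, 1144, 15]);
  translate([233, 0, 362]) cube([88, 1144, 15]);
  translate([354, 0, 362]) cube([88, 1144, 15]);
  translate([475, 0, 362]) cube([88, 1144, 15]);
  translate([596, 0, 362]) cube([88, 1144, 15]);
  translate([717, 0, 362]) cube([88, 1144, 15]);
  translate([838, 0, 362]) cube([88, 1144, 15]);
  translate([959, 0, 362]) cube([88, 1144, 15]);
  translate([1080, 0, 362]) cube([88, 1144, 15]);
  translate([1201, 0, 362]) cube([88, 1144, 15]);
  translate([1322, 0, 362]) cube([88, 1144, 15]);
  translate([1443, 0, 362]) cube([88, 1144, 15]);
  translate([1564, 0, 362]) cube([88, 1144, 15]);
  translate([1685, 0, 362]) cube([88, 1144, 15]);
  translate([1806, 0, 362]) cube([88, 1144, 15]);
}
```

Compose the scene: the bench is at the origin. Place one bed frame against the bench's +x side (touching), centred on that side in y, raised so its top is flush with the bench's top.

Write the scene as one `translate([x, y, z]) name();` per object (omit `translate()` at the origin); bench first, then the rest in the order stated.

bench();
translate([1814, -363, 40]) bed_frame();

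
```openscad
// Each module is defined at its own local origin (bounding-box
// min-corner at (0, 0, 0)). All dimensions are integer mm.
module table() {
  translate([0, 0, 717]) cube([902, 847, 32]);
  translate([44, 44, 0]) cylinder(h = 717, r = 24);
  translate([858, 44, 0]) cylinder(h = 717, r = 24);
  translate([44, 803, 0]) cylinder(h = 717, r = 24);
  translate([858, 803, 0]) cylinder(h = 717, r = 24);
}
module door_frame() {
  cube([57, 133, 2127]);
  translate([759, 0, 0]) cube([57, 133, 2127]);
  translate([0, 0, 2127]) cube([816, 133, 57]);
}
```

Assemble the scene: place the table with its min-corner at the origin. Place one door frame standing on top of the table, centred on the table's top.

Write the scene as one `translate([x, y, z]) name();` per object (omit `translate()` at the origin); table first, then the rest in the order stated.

table();
translate([43, 357, 749]) door_frame();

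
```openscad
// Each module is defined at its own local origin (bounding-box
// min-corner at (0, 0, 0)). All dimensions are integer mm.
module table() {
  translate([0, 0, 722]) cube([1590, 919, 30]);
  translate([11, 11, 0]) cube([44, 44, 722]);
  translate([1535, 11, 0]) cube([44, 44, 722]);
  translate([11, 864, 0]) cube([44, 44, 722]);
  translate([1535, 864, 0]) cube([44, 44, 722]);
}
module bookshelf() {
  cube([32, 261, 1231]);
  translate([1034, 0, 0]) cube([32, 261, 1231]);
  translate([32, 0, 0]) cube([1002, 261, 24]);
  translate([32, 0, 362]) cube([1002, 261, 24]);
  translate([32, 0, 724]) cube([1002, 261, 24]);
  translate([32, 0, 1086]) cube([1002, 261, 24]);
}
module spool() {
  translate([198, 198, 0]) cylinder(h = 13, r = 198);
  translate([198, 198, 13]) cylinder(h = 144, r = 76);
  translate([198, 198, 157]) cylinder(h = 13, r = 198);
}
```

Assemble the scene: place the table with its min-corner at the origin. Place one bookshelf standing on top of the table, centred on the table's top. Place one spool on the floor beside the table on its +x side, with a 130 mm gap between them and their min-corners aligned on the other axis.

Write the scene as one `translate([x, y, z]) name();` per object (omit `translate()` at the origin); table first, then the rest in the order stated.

table();
translate([262, 329, 752]) bookshelf();
translate([1720, 0, 0]) spool();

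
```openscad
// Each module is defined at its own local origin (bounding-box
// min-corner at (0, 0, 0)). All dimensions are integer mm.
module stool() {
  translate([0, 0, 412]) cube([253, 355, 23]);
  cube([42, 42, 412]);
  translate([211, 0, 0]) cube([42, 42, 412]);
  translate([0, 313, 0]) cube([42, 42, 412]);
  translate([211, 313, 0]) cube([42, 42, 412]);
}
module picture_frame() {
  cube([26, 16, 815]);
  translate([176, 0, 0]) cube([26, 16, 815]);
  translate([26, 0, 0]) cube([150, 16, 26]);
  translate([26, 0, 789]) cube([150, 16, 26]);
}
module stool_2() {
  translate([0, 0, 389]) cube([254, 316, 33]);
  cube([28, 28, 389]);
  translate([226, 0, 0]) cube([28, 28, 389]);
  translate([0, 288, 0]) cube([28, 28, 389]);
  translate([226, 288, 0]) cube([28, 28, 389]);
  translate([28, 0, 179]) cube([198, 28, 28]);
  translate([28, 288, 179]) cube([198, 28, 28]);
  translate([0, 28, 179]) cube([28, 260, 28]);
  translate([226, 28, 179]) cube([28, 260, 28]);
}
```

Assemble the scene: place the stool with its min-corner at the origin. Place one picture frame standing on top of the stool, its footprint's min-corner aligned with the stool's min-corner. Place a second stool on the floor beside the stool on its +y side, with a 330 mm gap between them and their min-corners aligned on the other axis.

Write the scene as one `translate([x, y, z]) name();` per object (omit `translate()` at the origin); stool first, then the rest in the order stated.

stool();
translate([0, 0, 435]) picture_frame();
translate([0, 685, 0]) stool_2();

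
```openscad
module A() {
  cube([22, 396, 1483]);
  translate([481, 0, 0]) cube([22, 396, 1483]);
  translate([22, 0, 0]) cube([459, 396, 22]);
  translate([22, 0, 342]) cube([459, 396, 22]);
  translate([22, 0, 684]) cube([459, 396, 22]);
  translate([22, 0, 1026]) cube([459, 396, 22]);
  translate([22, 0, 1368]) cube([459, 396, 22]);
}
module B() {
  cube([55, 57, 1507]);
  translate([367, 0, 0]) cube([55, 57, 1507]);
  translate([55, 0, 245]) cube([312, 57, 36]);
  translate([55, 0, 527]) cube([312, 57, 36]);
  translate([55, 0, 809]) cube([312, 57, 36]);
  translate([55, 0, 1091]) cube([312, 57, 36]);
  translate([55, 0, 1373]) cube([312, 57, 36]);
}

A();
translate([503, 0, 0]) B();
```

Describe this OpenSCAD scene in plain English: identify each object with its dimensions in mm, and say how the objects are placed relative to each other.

A is an open bookshelf. Two side panels, each 22 mm thick, 396 mm deep and 1483 mm tall, stand 503 mm apart (outside-to-outside). Between them sit 5 shelves, each 22 mm thick and 396 mm deep, spanning the full gap between the sides. The bottom shelf rests on the floor (its underside at z = 0) and the clear gap between one shelf's top and the next shelf's underside is 320 mm.

B is a straight ladder. Two 55×57 mm vertical rails, 1507 mm tall, stand 422 mm apart (outside-to-outside) with their front faces coplanar on the −y side. 5 rungs, each 57 mm deep and 36 mm tall, span between the inner faces of the rails, front faces flush with the rails. The lowest rung's underside is at z = 245 mm and rungs are spaced 282 mm apart (underside to underside).

The ladder is against the bookshelf's +x side, with their −y faces flush.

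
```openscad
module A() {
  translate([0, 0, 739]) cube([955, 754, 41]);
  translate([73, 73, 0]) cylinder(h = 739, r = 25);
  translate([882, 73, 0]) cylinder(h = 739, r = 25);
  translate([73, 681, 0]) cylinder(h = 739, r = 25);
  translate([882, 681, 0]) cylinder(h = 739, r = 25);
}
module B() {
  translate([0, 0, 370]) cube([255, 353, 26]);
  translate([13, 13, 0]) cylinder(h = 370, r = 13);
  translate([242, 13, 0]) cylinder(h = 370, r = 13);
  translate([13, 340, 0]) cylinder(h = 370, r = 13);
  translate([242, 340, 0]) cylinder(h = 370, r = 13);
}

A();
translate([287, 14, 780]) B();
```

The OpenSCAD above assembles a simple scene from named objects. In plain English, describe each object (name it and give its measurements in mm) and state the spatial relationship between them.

A is a rectangular dining table. The top is 955×754×41 mm with its upper surface at z = 780 mm. It stands on four round legs of 50 mm diameter, each leg's bounding box inset 48 mm from the nearest pair of top edges, running from the floor to the underside of the top.

B is a four-legged stool. The seat is a 255×353×26 mm slab whose top surface is at z = 396 mm; four round legs, each 26 mm in diameter, run from the floor (z = 0) to the underside of the seat, each leg's axis is inset half a diameter from the nearest pair of seat edges (so the leg's bounding box is flush with the corner).

The stool is on top of the table.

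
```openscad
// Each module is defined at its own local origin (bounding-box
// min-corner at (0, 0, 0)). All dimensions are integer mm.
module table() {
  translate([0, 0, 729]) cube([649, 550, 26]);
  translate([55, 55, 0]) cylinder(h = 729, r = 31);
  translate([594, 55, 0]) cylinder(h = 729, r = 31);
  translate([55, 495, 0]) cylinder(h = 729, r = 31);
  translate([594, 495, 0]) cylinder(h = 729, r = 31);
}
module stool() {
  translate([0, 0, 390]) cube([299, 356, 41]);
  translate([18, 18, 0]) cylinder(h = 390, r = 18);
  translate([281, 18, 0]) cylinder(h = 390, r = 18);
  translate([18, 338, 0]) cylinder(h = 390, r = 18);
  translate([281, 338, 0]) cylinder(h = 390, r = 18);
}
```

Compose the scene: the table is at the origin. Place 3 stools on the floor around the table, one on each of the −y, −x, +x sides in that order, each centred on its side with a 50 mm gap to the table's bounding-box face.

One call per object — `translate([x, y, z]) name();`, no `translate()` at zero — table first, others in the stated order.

table();
translate([175, -406, 0]) stool();
translate([-349, 97, 0]) stool();
translate([699, 97, 0]) stool();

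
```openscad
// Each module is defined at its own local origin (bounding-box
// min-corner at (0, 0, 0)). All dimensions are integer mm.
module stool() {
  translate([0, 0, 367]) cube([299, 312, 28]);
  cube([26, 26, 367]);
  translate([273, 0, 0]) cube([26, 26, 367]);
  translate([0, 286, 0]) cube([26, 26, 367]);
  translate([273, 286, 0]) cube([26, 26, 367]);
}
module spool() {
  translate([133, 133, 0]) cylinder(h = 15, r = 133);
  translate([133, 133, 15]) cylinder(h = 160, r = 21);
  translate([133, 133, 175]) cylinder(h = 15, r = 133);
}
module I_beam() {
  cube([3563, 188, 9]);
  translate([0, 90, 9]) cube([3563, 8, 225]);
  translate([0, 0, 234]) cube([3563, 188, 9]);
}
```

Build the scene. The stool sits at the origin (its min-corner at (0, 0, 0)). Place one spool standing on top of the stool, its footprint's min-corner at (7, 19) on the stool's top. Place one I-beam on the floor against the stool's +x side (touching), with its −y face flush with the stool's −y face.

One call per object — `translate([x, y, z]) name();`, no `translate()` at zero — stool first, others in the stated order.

stool();
translate([7, 19, 395]) spool();
translate([299, 0, 0]) I_beam();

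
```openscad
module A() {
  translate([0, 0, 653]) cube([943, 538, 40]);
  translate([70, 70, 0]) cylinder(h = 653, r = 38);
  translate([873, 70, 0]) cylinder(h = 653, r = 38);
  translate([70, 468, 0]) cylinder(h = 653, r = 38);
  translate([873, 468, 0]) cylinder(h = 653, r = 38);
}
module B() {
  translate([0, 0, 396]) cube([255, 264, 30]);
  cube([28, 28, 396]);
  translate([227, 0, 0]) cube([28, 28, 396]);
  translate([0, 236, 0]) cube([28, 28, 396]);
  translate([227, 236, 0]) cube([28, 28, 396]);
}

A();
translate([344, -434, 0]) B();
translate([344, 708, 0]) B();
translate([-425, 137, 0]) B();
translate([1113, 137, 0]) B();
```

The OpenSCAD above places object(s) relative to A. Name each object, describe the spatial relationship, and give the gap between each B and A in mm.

Each stool's nearest face is 170 mm from the table's bounding box.

A is a table. B is a stool. Four stools sit around the table at the −y, +y, −x, +x sides. The gap between each stool and the table is 170 mm.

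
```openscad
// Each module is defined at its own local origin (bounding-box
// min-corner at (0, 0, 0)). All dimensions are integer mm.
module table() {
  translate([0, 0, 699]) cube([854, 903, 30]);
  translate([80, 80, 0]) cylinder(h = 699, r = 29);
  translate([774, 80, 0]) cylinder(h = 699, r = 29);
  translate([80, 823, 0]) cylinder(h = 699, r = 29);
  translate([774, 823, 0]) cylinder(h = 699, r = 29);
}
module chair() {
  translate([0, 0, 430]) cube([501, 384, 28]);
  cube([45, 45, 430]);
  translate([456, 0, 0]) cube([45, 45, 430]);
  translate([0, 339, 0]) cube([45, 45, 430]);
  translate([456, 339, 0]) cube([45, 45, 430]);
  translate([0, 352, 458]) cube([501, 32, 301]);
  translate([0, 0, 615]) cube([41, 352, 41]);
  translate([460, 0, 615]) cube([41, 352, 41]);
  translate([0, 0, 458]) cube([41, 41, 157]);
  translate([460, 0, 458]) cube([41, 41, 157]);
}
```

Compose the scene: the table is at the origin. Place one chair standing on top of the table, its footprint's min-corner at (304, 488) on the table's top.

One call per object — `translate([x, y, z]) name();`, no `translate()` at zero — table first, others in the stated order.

table();
translate([304, 488, 729]) chair();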